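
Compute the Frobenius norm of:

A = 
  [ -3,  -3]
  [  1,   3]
||A||_F = 5.292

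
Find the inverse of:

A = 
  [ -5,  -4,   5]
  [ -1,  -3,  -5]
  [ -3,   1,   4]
det(A) = (-5)·((-3)(4) - (-5)(1)) - (-4)·((-1)(4) - (-5)(-3)) + (5)·((-1)(1) - (-3)(-3))
  = (-5)(-7) - (-4)(-19) + (5)(-10)
  = -91
det(A) = -91 ≠ 0, so A is invertible.

Cofactors Cᵢⱼ = (-1)ⁱ⁺ʲ·Mᵢⱼ:
C = 
  [ -7,  19, -10]
  [ 21,  -5,  17]
  [ 35, -30,  11]

adj(A) = Cᵀ:
adj(A) = 
  [ -7,  21,  35]
  [ 19,  -5, -30]
  [-10,  17,  11]

A⁻¹ = (-1/91) · adj(A):
A⁻¹ = 
  [  1/13,  -3/13,  -5/13]
  [-19/91,   5/91,  30/91]
  [ 10/91, -17/91, -11/91]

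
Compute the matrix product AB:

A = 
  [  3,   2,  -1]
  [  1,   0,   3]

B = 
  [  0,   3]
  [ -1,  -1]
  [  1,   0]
AB = 
  [ -3,   7]
  [  3,   3]

A is 2×3 and B is 3×2, so AB is 2×2. Each entry is (row of A)·(column of B):
AB[1,1] = (3)(0) + (2)(-1) + (-1)(1) = -3
AB[1,2] = (3)(3) + (2)(-1) + (-1)(0) = 7
AB[2,1] = (1)(0) + (0)(-1) + (3)(1) = 3
AB[2,2] = (1)(3) + (0)(-1) + (3)(0) = 3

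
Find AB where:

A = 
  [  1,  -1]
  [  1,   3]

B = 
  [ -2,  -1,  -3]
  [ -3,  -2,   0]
AB = 
  [  1,   1,  -3]
  [-11,  -7,  -3]

A is 2×2 and B is 2×3, so AB is 2×3. Each entry is (row of A)·(column of B):
AB[1,1] = (1)(-2) + (-1)(-3) = 1
AB[1,2] = (1)(-1) + (-1)(-2) = 1
AB[1,3] = (1)(-3) + (-1)(0) = -3
AB[2,1] = (1)(-2) + (3)(-3) = -11
AB[2,2] = (1)(-1) + (3)(-2) = -7
AB[2,3] = (1)(-3) + (3)(0) = -3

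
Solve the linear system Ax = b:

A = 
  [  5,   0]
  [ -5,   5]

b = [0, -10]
x = [0, -2]

Row reduce the augmented matrix [A|b]:
R2 → R2 + (1)·R1
REF = 
  [  5,   0,   0]
  [  0,   5, -10]

Back-substitution:
x₂ = (-10) / 5 = -2
x₁ = (0 - (0)(-2)) / 5 = 0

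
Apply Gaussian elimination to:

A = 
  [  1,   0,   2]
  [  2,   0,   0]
Row operations:
R2 → R2 - (2)·R1

Resulting echelon form:
REF = 
  [  1,   0,   2]
  [  0,   0,  -4]

Rank = 2 (number of non-zero pivot rows).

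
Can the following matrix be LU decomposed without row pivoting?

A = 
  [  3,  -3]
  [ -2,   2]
Yes.
A[1,1] = 3 ≠ 0, so Gaussian elimination proceeds without a row swap: multiplier ℓ₂₁ = (-2)/(3) = -2/3, and U[2,2] = 2 - (-2/3)(-3) = 0.
L = 
  [   1,    0]
  [-2/3,    1]
U = 
  [  3,  -3]
  [  0,   0]
Check row 2 of LU: [(-2/3)(3), (-2/3)(-3) + 0] = [-2, 2] = row 2 of A ✓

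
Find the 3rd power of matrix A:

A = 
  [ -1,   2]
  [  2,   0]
A² = A·A:
A²[1,1] = (-1)(-1) + (2)(2) = 5
A²[1,2] = (-1)(2) + (2)(0) = -2
A²[2,1] = (2)(-1) + (0)(2) = -2
A²[2,2] = (2)(2) + (0)(0) = 4
A² = 
  [  5,  -2]
  [ -2,   4]

A^3 = A^2·A:
A^3[1,1] = (5)(-1) + (-2)(2) = -9
A^3[1,2] = (5)(2) + (-2)(0) = 10
A^3[2,1] = (-2)(-1) + (4)(2) = 10
A^3[2,2] = (-2)(2) + (4)(0) = -4
A^3 = 
  [ -9,  10]
  [ 10,  -4]

Therefore
A^3 = 
  [ -9,  10]
  [ 10,  -4]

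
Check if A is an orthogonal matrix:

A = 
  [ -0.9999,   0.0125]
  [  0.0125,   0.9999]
Yes

AᵀA = 
  [  1,   0]
  [  0,   1]
≈ I (equal to I up to the 4-dp rounding of the entries)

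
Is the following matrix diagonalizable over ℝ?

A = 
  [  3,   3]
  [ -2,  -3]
Yes

tr(A) = 0, det(A) = -3
Characteristic polynomial: λ² - tr(A)λ + det(A) = λ² - 3
λ² - 3 = 0  ⇒  λ = (0 ± √((0)² - 4·(-3)))/2 = (0 ± √(12))/2
  = √3,  -√3
Eigenvalues: √3, -√3  (≈ 1.732, -1.732)
The two irrational eigenvalues are distinct (simple), so each has alg. mult. = geom. mult. = 1.
Sum of geometric multiplicities equals n, so A has n independent eigenvectors.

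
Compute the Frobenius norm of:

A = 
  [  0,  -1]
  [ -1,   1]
||A||_F = 1.732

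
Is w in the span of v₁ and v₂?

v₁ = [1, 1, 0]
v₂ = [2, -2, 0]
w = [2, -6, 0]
Yes

Form the augmented matrix and row-reduce:
[v₁|v₂|w] = 
  [  1,   2,   2]
  [  1,  -2,  -6]
  [  0,   0,   0]
R2 → R2 - (1)·R1
REF = 
  [  1,   2,   2]
  [  0,  -4,  -8]
  [  0,   0,   0]

No row of the form [0 0 | nonzero], so the system is consistent. Back-substitution gives c₁ = -2, c₂ = 2: w = (-2)·v₁ + (2)·v₂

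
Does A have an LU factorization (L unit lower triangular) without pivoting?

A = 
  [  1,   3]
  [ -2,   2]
Yes.
A[1,1] = 1 ≠ 0, so Gaussian elimination proceeds without a row swap: multiplier ℓ₂₁ = (-2)/(1) = -2, and U[2,2] = 2 - (-2)(3) = 8.
L = 
  [  1,   0]
  [ -2,   1]
U = 
  [  1,   3]
  [  0,   8]
Check row 2 of LU: [(-2)(1), (-2)(3) + 8] = [-2, 2] = row 2 of A ✓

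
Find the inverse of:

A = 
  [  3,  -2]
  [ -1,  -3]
det(A) = (3)(-3) - (-2)(-1) = -11
For a 2×2 matrix, A⁻¹ = (1/det(A)) · [[d, -b], [-c, a]]
    = (-1/11) · [[-3, 2], [1, 3]]

A⁻¹ = 
  [ 3/11, -2/11]
  [-1/11, -3/11]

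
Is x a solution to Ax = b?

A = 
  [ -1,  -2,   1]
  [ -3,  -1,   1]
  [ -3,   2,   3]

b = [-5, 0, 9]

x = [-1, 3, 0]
Yes

Ax = [-5, 0, 9] = b ✓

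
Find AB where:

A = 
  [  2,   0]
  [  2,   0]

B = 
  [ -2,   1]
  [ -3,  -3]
AB = 
  [ -4,   2]
  [ -4,   2]

A is 2×2 and B is 2×2, so AB is 2×2. Each entry is (row of A)·(column of B):
AB[1,1] = (2)(-2) + (0)(-3) = -4
AB[1,2] = (2)(1) + (0)(-3) = 2
AB[2,1] = (2)(-2) + (0)(-3) = -4
AB[2,2] = (2)(1) + (0)(-3) = 2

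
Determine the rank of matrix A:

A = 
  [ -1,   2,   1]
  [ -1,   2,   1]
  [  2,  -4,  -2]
Row reduce:
R2 → R2 - (1)·R1
R3 → R3 + (2)·R1
REF = 
  [ -1,   2,   1]
  [  0,   0,   0]
  [  0,   0,   0]
Pivot columns: 1 → 1 pivot.

rank(A) = 1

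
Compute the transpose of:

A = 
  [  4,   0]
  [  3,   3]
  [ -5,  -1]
Aᵀ = 
  [  4,   3,  -5]
  [  0,   3,  -1]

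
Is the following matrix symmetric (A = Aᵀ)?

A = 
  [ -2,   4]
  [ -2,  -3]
No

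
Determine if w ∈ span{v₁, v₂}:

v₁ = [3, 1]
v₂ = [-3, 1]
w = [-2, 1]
Yes

Form the augmented matrix and row-reduce:
[v₁|v₂|w] = 
  [  3,  -3,  -2]
  [  1,   1,   1]
R2 → R2 - (1/3)·R1
REF = 
  [  3,  -3,  -2]
  [  0,   2, 5/3]

No row of the form [0 0 | nonzero], so the system is consistent. Back-substitution gives c₁ = 1/6, c₂ = 5/6: w = (1/6)·v₁ + (5/6)·v₂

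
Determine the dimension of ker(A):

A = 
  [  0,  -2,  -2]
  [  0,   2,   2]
nullity(A) = 2

Row reduce:
R2 → R2 + (1)·R1
REF = 
  [  0,  -2,  -2]
  [  0,   0,   0]
Pivot columns: 2 → 1 pivot.
rank(A) = 1, so nullity(A) = 3 - 1 = 2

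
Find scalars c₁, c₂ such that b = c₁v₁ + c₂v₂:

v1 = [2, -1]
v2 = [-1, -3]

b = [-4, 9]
c1 = -3, c2 = -2

b = -3·v1 + -2·v2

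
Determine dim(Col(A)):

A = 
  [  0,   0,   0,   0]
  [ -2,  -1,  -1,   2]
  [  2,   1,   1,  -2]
Row reduce:
Swap R1 ↔ R2
R3 → R3 + (1)·R1
REF = 
  [ -2,  -1,  -1,   2]
  [  0,   0,   0,   0]
  [  0,   0,   0,   0]
Pivot columns: 1 → 1 pivot.
dim(Col(A)) = number of pivot columns = 1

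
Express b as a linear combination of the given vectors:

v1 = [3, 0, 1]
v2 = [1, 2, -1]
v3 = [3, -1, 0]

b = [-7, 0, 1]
c1 = 0, c2 = -1, c3 = -2

b = 0·v1 + -1·v2 + -2·v3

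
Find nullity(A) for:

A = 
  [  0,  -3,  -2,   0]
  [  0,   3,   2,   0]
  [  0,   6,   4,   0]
nullity(A) = 3

Row reduce:
R2 → R2 + (1)·R1
R3 → R3 + (2)·R1
REF = 
  [  0,  -3,  -2,   0]
  [  0,   0,   0,   0]
  [  0,   0,   0,   0]
Pivot columns: 2 → 1 pivot.
rank(A) = 1, so nullity(A) = 4 - 1 = 3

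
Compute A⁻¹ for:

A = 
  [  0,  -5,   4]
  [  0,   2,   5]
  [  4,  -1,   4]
det(A) = (0)·((2)(4) - (5)(-1)) - (-5)·((0)(4) - (5)(4)) + (4)·((0)(-1) - (2)(4))
  = (0)(13) - (-5)(-20) + (4)(-8)
  = -132
det(A) = -132 ≠ 0, so A is invertible.

Cofactors Cᵢⱼ = (-1)ⁱ⁺ʲ·Mᵢⱼ:
C = 
  [ 13,  20,  -8]
  [ 16, -16, -20]
  [-33,   0,   0]

adj(A) = Cᵀ:
adj(A) = 
  [ 13,  16, -33]
  [ 20, -16,   0]
  [ -8, -20,   0]

A⁻¹ = (-1/132) · adj(A):
A⁻¹ = 
  [-13/132,   -4/33,     1/4]
  [  -5/33,    4/33,       0]
  [   2/33,    5/33,       0]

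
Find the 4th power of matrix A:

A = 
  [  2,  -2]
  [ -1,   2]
A² = A·A:
A²[1,1] = (2)(2) + (-2)(-1) = 6
A²[1,2] = (2)(-2) + (-2)(2) = -8
A²[2,1] = (-1)(2) + (2)(-1) = -4
A²[2,2] = (-1)(-2) + (2)(2) = 6
A² = 
  [  6,  -8]
  [ -4,   6]

A^3 = A^2·A:
A^3[1,1] = (6)(2) + (-8)(-1) = 20
A^3[1,2] = (6)(-2) + (-8)(2) = -28
A^3[2,1] = (-4)(2) + (6)(-1) = -14
A^3[2,2] = (-4)(-2) + (6)(2) = 20
A^3 = 
  [ 20, -28]
  [-14,  20]

A^4 = A^3·A:
A^4[1,1] = (20)(2) + (-28)(-1) = 68
A^4[1,2] = (20)(-2) + (-28)(2) = -96
A^4[2,1] = (-14)(2) + (20)(-1) = -48
A^4[2,2] = (-14)(-2) + (20)(2) = 68
A^4 = 
  [ 68, -96]
  [-48,  68]

Therefore
A^4 = 
  [ 68, -96]
  [-48,  68]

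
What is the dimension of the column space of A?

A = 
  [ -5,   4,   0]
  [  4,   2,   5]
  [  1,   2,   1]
dim(Col(A)) = 3

Row reduce:
R2 → R2 + (4/5)·R1
R3 → R3 + (1/5)·R1
R3 → R3 - (7/13)·R2
REF = 
  [    -5,      4,      0]
  [     0,   26/5,      5]
  [     0,      0, -22/13]
Pivot columns: 1, 2, 3 → 3 pivots.
dim(Col(A)) = number of pivot columns = 3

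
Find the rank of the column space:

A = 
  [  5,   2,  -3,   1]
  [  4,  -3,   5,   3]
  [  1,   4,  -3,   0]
Row reduce:
R2 → R2 - (4/5)·R1
R3 → R3 - (1/5)·R1
R3 → R3 + (18/23)·R2
REF = 
  [    5,     2,    -3,     1]
  [    0, -23/5,  37/5,  11/5]
  [    0,     0, 78/23, 35/23]
Pivot columns: 1, 2, 3 → 3 pivots.
dim(Col(A)) = number of pivot columns = 3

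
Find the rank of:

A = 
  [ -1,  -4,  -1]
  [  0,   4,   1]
Row reduce:
(no row operations needed)
REF = 
  [ -1,  -4,  -1]
  [  0,   4,   1]
Pivot columns: 1, 2 → 2 pivots.

rank(A) = 2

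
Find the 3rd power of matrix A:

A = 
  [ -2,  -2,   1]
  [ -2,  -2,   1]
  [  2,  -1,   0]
A² = A·A:
A²[1,1] = (-2)(-2) + (-2)(-2) + (1)(2) = 10
A²[1,2] = (-2)(-2) + (-2)(-2) + (1)(-1) = 7
A²[1,3] = (-2)(1) + (-2)(1) + (1)(0) = -4
A²[2,1] = (-2)(-2) + (-2)(-2) + (1)(2) = 10
A²[2,2] = (-2)(-2) + (-2)(-2) + (1)(-1) = 7
A²[2,3] = (-2)(1) + (-2)(1) + (1)(0) = -4
A²[3,1] = (2)(-2) + (-1)(-2) + (0)(2) = -2
A²[3,2] = (2)(-2) + (-1)(-2) + (0)(-1) = -2
A²[3,3] = (2)(1) + (-1)(1) + (0)(0) = 1
A² = 
  [ 10,   7,  -4]
  [ 10,   7,  -4]
  [ -2,  -2,   1]

A^3 = A^2·A:
A^3[1,1] = (10)(-2) + (7)(-2) + (-4)(2) = -42
A^3[1,2] = (10)(-2) + (7)(-2) + (-4)(-1) = -30
A^3[1,3] = (10)(1) + (7)(1) + (-4)(0) = 17
A^3[2,1] = (10)(-2) + (7)(-2) + (-4)(2) = -42
A^3[2,2] = (10)(-2) + (7)(-2) + (-4)(-1) = -30
A^3[2,3] = (10)(1) + (7)(1) + (-4)(0) = 17
A^3[3,1] = (-2)(-2) + (-2)(-2) + (1)(2) = 10
A^3[3,2] = (-2)(-2) + (-2)(-2) + (1)(-1) = 7
A^3[3,3] = (-2)(1) + (-2)(1) + (1)(0) = -4
A^3 = 
  [-42, -30,  17]
  [-42, -30,  17]
  [ 10,   7,  -4]

Therefore
A^3 = 
  [-42, -30,  17]
  [-42, -30,  17]
  [ 10,   7,  -4]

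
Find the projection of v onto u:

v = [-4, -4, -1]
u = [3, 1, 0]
v·u = (-4)(3) + (-4)(1) + (-1)(0) = -16
u·u = (3)² + (1)² + (0)² = 10
proj_u(v) = (v·u / u·u) × u = (-16/10) × u = (-8/5) × u

proj_u(v) = [-24/5, -8/5, 0]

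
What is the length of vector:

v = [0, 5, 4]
6.403

||v||₂ = √((0)² + (5)² + (4)²) = √41 = 6.403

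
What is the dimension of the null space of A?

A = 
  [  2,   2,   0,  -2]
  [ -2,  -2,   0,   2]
nullity(A) = 3

Row reduce:
R2 → R2 + (1)·R1
REF = 
  [  2,   2,   0,  -2]
  [  0,   0,   0,   0]
Pivot columns: 1 → 1 pivot.
rank(A) = 1, so nullity(A) = 4 - 1 = 3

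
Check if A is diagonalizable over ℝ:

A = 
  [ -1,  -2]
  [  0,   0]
Yes

tr(A) = -1, det(A) = 0
Characteristic polynomial: λ² - tr(A)λ + det(A) = λ² + λ
λ² + λ = λ(λ + 1)
Eigenvalues: 0, -1
λ=-1: alg. mult. = 1, geom. mult. = 2 - rank(A - (-1)I) = 2 - 1 = 1
λ=0: alg. mult. = 1, geom. mult. = 2 - rank(A - (0)I) = 2 - 1 = 1
Sum of geometric multiplicities equals n, so A has n independent eigenvectors.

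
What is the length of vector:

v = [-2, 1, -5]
5.477

||v||₂ = √((-2)² + (1)² + (-5)²) = √30 = 5.477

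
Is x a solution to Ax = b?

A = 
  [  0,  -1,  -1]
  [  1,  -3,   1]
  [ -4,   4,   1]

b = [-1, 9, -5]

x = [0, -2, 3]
Yes

Ax = [-1, 9, -5] = b ✓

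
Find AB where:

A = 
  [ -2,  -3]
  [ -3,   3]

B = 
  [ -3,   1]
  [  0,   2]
A is 2×2 and B is 2×2, so AB is 2×2. Each entry is (row of A)·(column of B):
AB[1,1] = (-2)(-3) + (-3)(0) = 6
AB[1,2] = (-2)(1) + (-3)(2) = -8
AB[2,1] = (-3)(-3) + (3)(0) = 9
AB[2,2] = (-3)(1) + (3)(2) = 3

AB = 
  [  6,  -8]
  [  9,   3]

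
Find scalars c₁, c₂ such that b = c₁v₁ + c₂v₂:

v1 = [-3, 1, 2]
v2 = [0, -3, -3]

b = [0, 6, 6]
c1 = 0, c2 = -2

b = 0·v1 + -2·v2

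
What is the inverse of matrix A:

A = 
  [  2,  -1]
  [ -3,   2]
det(A) = (2)(2) - (-1)(-3) = 1
For a 2×2 matrix, A⁻¹ = (1/det(A)) · [[d, -b], [-c, a]]
    = (1) · [[2, 1], [3, 2]]

A⁻¹ = 
  [  2,   1]
  [  3,   2]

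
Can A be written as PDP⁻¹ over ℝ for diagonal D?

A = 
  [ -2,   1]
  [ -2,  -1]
No

tr(A) = -3, det(A) = 4
Characteristic polynomial: λ² - tr(A)λ + det(A) = λ² + 3λ + 4
λ² + 3λ + 4 = 0  ⇒  λ = (-3 ± √((3)² - 4·(4)))/2 = (-3 ± √(-7))/2
  = (-3 + i√7)/2,  (-3 - i√7)/2
Eigenvalues: (-3 + i√7)/2, (-3 - i√7)/2  (≈ -1.5 + 1.323i, -1.5 - 1.323i)
Has complex eigenvalues (not diagonalizable over ℝ).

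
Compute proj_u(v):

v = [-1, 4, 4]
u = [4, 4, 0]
proj_u(v) = [3/2, 3/2, 0]

v·u = (-1)(4) + (4)(4) + (4)(0) = 12
u·u = (4)² + (4)² + (0)² = 32
proj_u(v) = (v·u / u·u) × u = (12/32) × u = (3/8) × u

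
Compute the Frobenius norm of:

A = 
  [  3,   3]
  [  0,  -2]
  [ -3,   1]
||A||_F = 5.657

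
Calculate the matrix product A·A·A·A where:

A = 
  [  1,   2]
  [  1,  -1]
A^4 = 
  [  9,   0]
  [  0,   9]

A² = A·A:
A²[1,1] = (1)(1) + (2)(1) = 3
A²[1,2] = (1)(2) + (2)(-1) = 0
A²[2,1] = (1)(1) + (-1)(1) = 0
A²[2,2] = (1)(2) + (-1)(-1) = 3
A² = 
  [  3,   0]
  [  0,   3]

A^3 = A^2·A:
A^3[1,1] = (3)(1) + (0)(1) = 3
A^3[1,2] = (3)(2) + (0)(-1) = 6
A^3[2,1] = (0)(1) + (3)(1) = 3
A^3[2,2] = (0)(2) + (3)(-1) = -3
A^3 = 
  [  3,   6]
  [  3,  -3]

A^4 = A^3·A:
A^4[1,1] = (3)(1) + (6)(1) = 9
A^4[1,2] = (3)(2) + (6)(-1) = 0
A^4[2,1] = (3)(1) + (-3)(1) = 0
A^4[2,2] = (3)(2) + (-3)(-1) = 9
A^4 = 
  [  9,   0]
  [  0,   9]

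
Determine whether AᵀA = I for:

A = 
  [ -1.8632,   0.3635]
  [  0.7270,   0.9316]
No

AᵀA = 
  [  4,   0]
  [  0,   1]
≠ I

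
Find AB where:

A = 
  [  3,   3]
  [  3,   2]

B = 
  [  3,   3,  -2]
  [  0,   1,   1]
AB = 
  [  9,  12,  -3]
  [  9,  11,  -4]

A is 2×2 and B is 2×3, so AB is 2×3. Each entry is (row of A)·(column of B):
AB[1,1] = (3)(3) + (3)(0) = 9
AB[1,2] = (3)(3) + (3)(1) = 12
AB[1,3] = (3)(-2) + (3)(1) = -3
AB[2,1] = (3)(3) + (2)(0) = 9
AB[2,2] = (3)(3) + (2)(1) = 11
AB[2,3] = (3)(-2) + (2)(1) = -4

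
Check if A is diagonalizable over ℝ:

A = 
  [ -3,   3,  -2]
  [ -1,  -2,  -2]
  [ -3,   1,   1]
No

Characteristic polynomial: det(λI - A) = λ³ + 4λ² - 35
By the rational root theorem any rational root is an integer dividing 35; none of those is a root, so p(λ) has no rational roots and hence (being an irreducible cubic) no repeated roots.
Discriminant of the cubic: Δ = -24115
Δ < 0 ⇒ one real eigenvalue and a complex-conjugate pair: λ ≈ -3.174 + 2.198i, -3.174 - 2.198i, 2.348
Has complex eigenvalues (not diagonalizable over ℝ).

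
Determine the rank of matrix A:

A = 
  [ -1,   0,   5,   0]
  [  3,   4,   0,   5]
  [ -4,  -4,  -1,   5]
Row reduce:
R2 → R2 + (3)·R1
R3 → R3 - (4)·R1
R3 → R3 + (1)·R2
REF = 
  [ -1,   0,   5,   0]
  [  0,   4,  15,   5]
  [  0,   0,  -6,  10]
Pivot columns: 1, 2, 3 → 3 pivots.

rank(A) = 3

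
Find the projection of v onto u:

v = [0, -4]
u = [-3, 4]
proj_u(v) = [48/25, -64/25]

v·u = (0)(-3) + (-4)(4) = -16
u·u = (-3)² + (4)² = 25
proj_u(v) = (v·u / u·u) × u = (-16/25) × u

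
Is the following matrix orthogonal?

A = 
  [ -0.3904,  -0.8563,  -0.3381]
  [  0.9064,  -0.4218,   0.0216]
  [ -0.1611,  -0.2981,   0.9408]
Yes

AᵀA = 
  [  0.9999,   0,   0]
  [  0,   1,   0]
  [  0,   0,   0.9999]
≈ I (equal to I up to the 4-dp rounding of the entries)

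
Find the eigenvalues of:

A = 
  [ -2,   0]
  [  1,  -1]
tr(A) = -3, det(A) = 2
Characteristic polynomial: λ² - tr(A)λ + det(A) = λ² + 3λ + 2
λ² + 3λ + 2 = (λ + 2)(λ + 1)

λ = -1, -2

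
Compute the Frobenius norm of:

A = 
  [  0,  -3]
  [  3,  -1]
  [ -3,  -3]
||A||_F = 6.083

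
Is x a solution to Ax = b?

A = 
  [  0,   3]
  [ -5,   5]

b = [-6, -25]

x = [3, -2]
Yes

Ax = [-6, -25] = b ✓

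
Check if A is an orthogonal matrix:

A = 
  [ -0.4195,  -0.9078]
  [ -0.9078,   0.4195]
Yes

AᵀA = 
  [  1.0001,   0]
  [  0,   1.0001]
≈ I (equal to I up to the 4-dp rounding of the entries)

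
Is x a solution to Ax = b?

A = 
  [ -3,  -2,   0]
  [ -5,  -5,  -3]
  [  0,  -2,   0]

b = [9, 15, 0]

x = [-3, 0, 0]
Yes

Ax = [9, 15, 0] = b ✓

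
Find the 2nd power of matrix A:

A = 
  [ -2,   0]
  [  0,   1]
A² = A·A:
A²[1,1] = (-2)(-2) + (0)(0) = 4
A²[1,2] = (-2)(0) + (0)(1) = 0
A²[2,1] = (0)(-2) + (1)(0) = 0
A²[2,2] = (0)(0) + (1)(1) = 1
A² = 
  [  4,   0]
  [  0,   1]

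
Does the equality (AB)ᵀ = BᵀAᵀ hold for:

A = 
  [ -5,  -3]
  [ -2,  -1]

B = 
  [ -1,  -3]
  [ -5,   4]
Yes

(AB)ᵀ = 
  [ 20,   7]
  [  3,   2]

BᵀAᵀ = 
  [ 20,   7]
  [  3,   2]

Both sides are equal — this is the standard identity (AB)ᵀ = BᵀAᵀ, which holds for all A, B.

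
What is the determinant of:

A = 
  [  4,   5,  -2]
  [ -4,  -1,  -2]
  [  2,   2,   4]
72

Cofactor expansion along row 1:
det(A) = (4)·((-1)(4) - (-2)(2)) - (5)·((-4)(4) - (-2)(2)) + (-2)·((-4)(2) - (-1)(2))
  = (4)(0) - (5)(-12) + (-2)(-6)
  = 72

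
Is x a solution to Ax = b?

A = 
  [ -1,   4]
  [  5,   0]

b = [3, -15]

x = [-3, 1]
No

Ax = [7, -15] ≠ b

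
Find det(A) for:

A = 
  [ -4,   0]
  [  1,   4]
-16

For a 2×2 matrix, det = ad - bc = (-4)(4) - (0)(1) = -16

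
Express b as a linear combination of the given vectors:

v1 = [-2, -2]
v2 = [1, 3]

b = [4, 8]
c1 = -1, c2 = 2

b = -1·v1 + 2·v2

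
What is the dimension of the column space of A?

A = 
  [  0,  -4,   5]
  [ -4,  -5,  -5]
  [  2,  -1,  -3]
dim(Col(A)) = 3

Row reduce:
Swap R1 ↔ R2
R3 → R3 + (1/2)·R1
R3 → R3 - (7/8)·R2
REF = 
  [   -4,    -5,    -5]
  [    0,    -4,     5]
  [    0,     0, -79/8]
Pivot columns: 1, 2, 3 → 3 pivots.
dim(Col(A)) = number of pivot columns = 3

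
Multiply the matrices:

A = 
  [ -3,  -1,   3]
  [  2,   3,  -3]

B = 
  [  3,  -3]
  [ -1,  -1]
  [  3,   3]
AB = 
  [  1,  19]
  [ -6, -18]

A is 2×3 and B is 3×2, so AB is 2×2. Each entry is (row of A)·(column of B):
AB[1,1] = (-3)(3) + (-1)(-1) + (3)(3) = 1
AB[1,2] = (-3)(-3) + (-1)(-1) + (3)(3) = 19
AB[2,1] = (2)(3) + (3)(-1) + (-3)(3) = -6
AB[2,2] = (2)(-3) + (3)(-1) + (-3)(3) = -18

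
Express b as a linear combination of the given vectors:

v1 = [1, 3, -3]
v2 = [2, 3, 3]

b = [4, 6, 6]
c1 = 0, c2 = 2

b = 0·v1 + 2·v2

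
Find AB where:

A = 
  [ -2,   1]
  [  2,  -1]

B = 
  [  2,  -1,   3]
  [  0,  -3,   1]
A is 2×2 and B is 2×3, so AB is 2×3. Each entry is (row of A)·(column of B):
AB[1,1] = (-2)(2) + (1)(0) = -4
AB[1,2] = (-2)(-1) + (1)(-3) = -1
AB[1,3] = (-2)(3) + (1)(1) = -5
AB[2,1] = (2)(2) + (-1)(0) = 4
AB[2,2] = (2)(-1) + (-1)(-3) = 1
AB[2,3] = (2)(3) + (-1)(1) = 5

AB = 
  [ -4,  -1,  -5]
  [  4,   1,   5]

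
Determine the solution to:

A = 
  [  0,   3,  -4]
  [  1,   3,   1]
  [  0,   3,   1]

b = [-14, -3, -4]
Row reduce the augmented matrix [A|b]:
Swap R1 ↔ R2
R3 → R3 - (1)·R2
REF = 
  [  1,   3,   1,  -3]
  [  0,   3,  -4, -14]
  [  0,   0,   5,  10]

Back-substitution:
x₃ = 10 / 5 = 2
x₂ = (-14 - (-4)(2)) / 3 = -2
x₁ = (-3 - (3)(-2) - (1)(2)) / 1 = 1

x = [1, -2, 2]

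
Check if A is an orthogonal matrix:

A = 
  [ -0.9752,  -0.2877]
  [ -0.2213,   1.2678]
No

AᵀA = 
  [  1,   0]
  [  0,   1.6901]
≠ I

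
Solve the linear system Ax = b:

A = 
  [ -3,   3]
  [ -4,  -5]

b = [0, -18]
Row reduce the augmented matrix [A|b]:
R2 → R2 - (4/3)·R1
REF = 
  [ -3,   3,   0]
  [  0,  -9, -18]

Back-substitution:
x₂ = (-18) / (-9) = 2
x₁ = (0 - (3)(2)) / (-3) = 2

x = [2, 2]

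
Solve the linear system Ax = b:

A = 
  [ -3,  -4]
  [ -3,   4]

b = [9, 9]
x = [-3, 0]

Row reduce the augmented matrix [A|b]:
R2 → R2 - (1)·R1
REF = 
  [ -3,  -4,   9]
  [  0,   8,   0]

Back-substitution:
x₂ = 0 / 8 = 0
x₁ = (9 - (-4)(0)) / (-3) = -3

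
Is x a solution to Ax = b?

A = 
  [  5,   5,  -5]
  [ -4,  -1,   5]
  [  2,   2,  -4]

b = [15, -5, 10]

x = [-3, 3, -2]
No

Ax = [10, -1, 8] ≠ b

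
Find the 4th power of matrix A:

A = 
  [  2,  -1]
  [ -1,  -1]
A^4 = 
  [ 26,  -7]
  [ -7,   5]

A² = A·A:
A²[1,1] = (2)(2) + (-1)(-1) = 5
A²[1,2] = (2)(-1) + (-1)(-1) = -1
A²[2,1] = (-1)(2) + (-1)(-1) = -1
A²[2,2] = (-1)(-1) + (-1)(-1) = 2
A² = 
  [  5,  -1]
  [ -1,   2]

A^3 = A^2·A:
A^3[1,1] = (5)(2) + (-1)(-1) = 11
A^3[1,2] = (5)(-1) + (-1)(-1) = -4
A^3[2,1] = (-1)(2) + (2)(-1) = -4
A^3[2,2] = (-1)(-1) + (2)(-1) = -1
A^3 = 
  [ 11,  -4]
  [ -4,  -1]

A^4 = A^3·A:
A^4[1,1] = (11)(2) + (-4)(-1) = 26
A^4[1,2] = (11)(-1) + (-4)(-1) = -7
A^4[2,1] = (-4)(2) + (-1)(-1) = -7
A^4[2,2] = (-4)(-1) + (-1)(-1) = 5
A^4 = 
  [ 26,  -7]
  [ -7,   5]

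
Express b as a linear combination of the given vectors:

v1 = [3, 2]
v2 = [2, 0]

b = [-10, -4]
c1 = -2, c2 = -2

b = -2·v1 + -2·v2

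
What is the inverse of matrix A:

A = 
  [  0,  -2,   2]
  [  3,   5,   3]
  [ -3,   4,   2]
det(A) = (0)·((5)(2) - (3)(4)) - (-2)·((3)(2) - (3)(-3)) + (2)·((3)(4) - (5)(-3))
  = (0)(-2) - (-2)(15) + (2)(27)
  = 84
det(A) = 84 ≠ 0, so A is invertible.

Cofactors Cᵢⱼ = (-1)ⁱ⁺ʲ·Mᵢⱼ:
C = 
  [ -2, -15,  27]
  [ 12,   6,   6]
  [-16,   6,   6]

adj(A) = Cᵀ:
adj(A) = 
  [ -2,  12, -16]
  [-15,   6,   6]
  [ 27,   6,   6]

A⁻¹ = (1/84) · adj(A):
A⁻¹ = 
  [-1/42,   1/7, -4/21]
  [-5/28,  1/14,  1/14]
  [ 9/28,  1/14,  1/14]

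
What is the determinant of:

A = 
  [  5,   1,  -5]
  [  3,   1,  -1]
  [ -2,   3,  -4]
-46

Cofactor expansion along row 1:
det(A) = (5)·((1)(-4) - (-1)(3)) - (1)·((3)(-4) - (-1)(-2)) + (-5)·((3)(3) - (1)(-2))
  = (5)(-1) - (1)(-14) + (-5)(11)
  = -46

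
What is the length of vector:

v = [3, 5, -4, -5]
8.66

||v||₂ = √((3)² + (5)² + (-4)² + (-5)²) = √75 = 8.66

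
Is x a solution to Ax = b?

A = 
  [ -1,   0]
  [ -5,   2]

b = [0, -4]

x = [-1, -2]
No

Ax = [1, 1] ≠ b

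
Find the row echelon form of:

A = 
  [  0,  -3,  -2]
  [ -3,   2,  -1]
Row operations:
Swap R1 ↔ R2

Resulting echelon form:
REF = 
  [ -3,   2,  -1]
  [  0,  -3,  -2]

Rank = 2 (number of non-zero pivot rows).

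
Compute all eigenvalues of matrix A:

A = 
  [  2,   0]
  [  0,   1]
tr(A) = 3, det(A) = 2
Characteristic polynomial: λ² - tr(A)λ + det(A) = λ² - 3λ + 2
λ² - 3λ + 2 = (λ - 1)(λ - 2)

λ = 2, 1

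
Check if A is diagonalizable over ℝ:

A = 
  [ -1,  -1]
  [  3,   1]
No

tr(A) = 0, det(A) = 2
Characteristic polynomial: λ² - tr(A)λ + det(A) = λ² + 2
λ² + 2 = 0  ⇒  λ = (0 ± √((0)² - 4·(2)))/2 = (0 ± √(-8))/2
  = i√2,  -i√2
Eigenvalues: i√2, -i√2  (≈ 0 + 1.414i, 0 - 1.414i)
Has complex eigenvalues (not diagonalizable over ℝ).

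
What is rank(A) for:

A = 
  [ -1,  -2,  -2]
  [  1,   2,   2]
rank(A) = 1

Row reduce:
R2 → R2 + (1)·R1
REF = 
  [ -1,  -2,  -2]
  [  0,   0,   0]
Pivot columns: 1 → 1 pivot.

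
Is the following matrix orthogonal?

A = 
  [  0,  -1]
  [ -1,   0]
Yes

AᵀA = 
  [  1,   0]
  [  0,   1]
= I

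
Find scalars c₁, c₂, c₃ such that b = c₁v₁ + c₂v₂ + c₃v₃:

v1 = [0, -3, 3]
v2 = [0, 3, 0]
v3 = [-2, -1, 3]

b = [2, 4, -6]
c1 = -1, c2 = 0, c3 = -1

b = -1·v1 + 0·v2 + -1·v3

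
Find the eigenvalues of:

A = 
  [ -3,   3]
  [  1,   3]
λ = 2√3, -2√3  (≈ 3.464, -3.464)

tr(A) = 0, det(A) = -12
Characteristic polynomial: λ² - tr(A)λ + det(A) = λ² - 12
λ² - 12 = 0  ⇒  λ = (0 ± √((0)² - 4·(-12)))/2 = (0 ± √(48))/2
  = 2√3,  -2√3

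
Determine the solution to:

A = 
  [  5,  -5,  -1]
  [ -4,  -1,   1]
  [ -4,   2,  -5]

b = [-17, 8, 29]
x = [-3, 1, -3]

Row reduce the augmented matrix [A|b]:
R2 → R2 + (4/5)·R1
R3 → R3 + (4/5)·R1
R3 → R3 - (2/5)·R2
REF = 
  [      5,      -5,      -1,     -17]
  [      0,      -5,     1/5,   -28/5]
  [      0,       0, -147/25,  441/25]

Back-substitution:
x₃ = (441/25) / (-147/25) = -3
x₂ = (-28/5 - (1/5)(-3)) / (-5) = 1
x₁ = (-17 - (-5)(1) - (-1)(-3)) / 5 = -3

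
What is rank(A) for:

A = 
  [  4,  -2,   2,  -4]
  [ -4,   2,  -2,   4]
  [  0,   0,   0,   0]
Row reduce:
R2 → R2 + (1)·R1
REF = 
  [  4,  -2,   2,  -4]
  [  0,   0,   0,   0]
  [  0,   0,   0,   0]
Pivot columns: 1 → 1 pivot.

rank(A) = 1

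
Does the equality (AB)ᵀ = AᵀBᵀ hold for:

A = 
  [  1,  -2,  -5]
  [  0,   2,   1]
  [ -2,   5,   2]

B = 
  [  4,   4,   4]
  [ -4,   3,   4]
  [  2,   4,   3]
No

(AB)ᵀ = 
  [  2,  -6, -24]
  [-22,  10,  15]
  [-19,  11,  18]

AᵀBᵀ = 
  [ -4, -12,  -4]
  [ 20,  34,  19]
  [ -8,  31,   0]

The two matrices differ, so (AB)ᵀ ≠ AᵀBᵀ in general. The correct identity is (AB)ᵀ = BᵀAᵀ.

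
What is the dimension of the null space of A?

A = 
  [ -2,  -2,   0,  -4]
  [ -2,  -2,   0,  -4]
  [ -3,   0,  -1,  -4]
nullity(A) = 2

Row reduce:
R2 → R2 - (1)·R1
R3 → R3 - (3/2)·R1
Swap R2 ↔ R3
REF = 
  [ -2,  -2,   0,  -4]
  [  0,   3,  -1,   2]
  [  0,   0,   0,   0]
Pivot columns: 1, 2 → 2 pivots.
rank(A) = 2, so nullity(A) = 4 - 2 = 2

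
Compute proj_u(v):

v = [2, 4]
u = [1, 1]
proj_u(v) = [3, 3]

v·u = (2)(1) + (4)(1) = 6
u·u = (1)² + (1)² = 2
proj_u(v) = (v·u / u·u) × u = (6/2) × u = (3) × u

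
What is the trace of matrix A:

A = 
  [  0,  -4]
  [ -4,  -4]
-4

tr(A) = 0 + -4 = -4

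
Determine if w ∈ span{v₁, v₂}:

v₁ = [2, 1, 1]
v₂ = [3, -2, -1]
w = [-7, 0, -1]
Yes

Form the augmented matrix and row-reduce:
[v₁|v₂|w] = 
  [  2,   3,  -7]
  [  1,  -2,   0]
  [  1,  -1,  -1]
R2 → R2 - (1/2)·R1
R3 → R3 - (1/2)·R1
R3 → R3 - (5/7)·R2
REF = 
  [   2,    3,   -7]
  [   0, -7/2,  7/2]
  [   0,    0,    0]

No row of the form [0 0 | nonzero], so the system is consistent. Back-substitution gives c₁ = -2, c₂ = -1: w = (-2)·v₁ + (-1)·v₂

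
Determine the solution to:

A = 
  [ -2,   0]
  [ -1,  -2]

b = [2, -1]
x = [-1, 1]

Row reduce the augmented matrix [A|b]:
R2 → R2 - (1/2)·R1
REF = 
  [ -2,   0,   2]
  [  0,  -2,  -2]

Back-substitution:
x₂ = (-2) / (-2) = 1
x₁ = (2 - (0)(1)) / (-2) = -1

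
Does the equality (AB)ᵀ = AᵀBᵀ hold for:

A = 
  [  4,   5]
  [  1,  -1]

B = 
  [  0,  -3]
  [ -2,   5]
No

(AB)ᵀ = 
  [-10,   2]
  [ 13,  -8]

AᵀBᵀ = 
  [ -3,  -3]
  [  3, -15]

The two matrices differ, so (AB)ᵀ ≠ AᵀBᵀ in general. The correct identity is (AB)ᵀ = BᵀAᵀ.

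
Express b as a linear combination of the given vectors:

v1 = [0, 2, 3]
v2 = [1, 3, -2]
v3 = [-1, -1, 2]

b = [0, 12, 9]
c1 = 3, c2 = 3, c3 = 3

b = 3·v1 + 3·v2 + 3·v3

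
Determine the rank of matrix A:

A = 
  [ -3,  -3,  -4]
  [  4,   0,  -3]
rank(A) = 2

Row reduce:
R2 → R2 + (4/3)·R1
REF = 
  [   -3,    -3,    -4]
  [    0,    -4, -25/3]
Pivot columns: 1, 2 → 2 pivots.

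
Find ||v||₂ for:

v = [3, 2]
3.606

||v||₂ = √((3)² + (2)²) = √13 = 3.606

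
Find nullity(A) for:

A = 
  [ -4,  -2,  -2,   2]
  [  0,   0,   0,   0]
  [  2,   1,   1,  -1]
nullity(A) = 3

Row reduce:
R3 → R3 + (1/2)·R1
REF = 
  [ -4,  -2,  -2,   2]
  [  0,   0,   0,   0]
  [  0,   0,   0,   0]
Pivot columns: 1 → 1 pivot.
rank(A) = 1, so nullity(A) = 4 - 1 = 3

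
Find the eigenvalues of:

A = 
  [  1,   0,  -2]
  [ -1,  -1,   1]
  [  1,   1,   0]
λ = -1, (1 + i√3)/2, (1 - i√3)/2  (≈ -1, 0.5 + 0.866i, 0.5 - 0.866i)

Characteristic polynomial: det(λI - A) = λ³ + 1
Testing integer divisors of the constant term: p(-1) = 0, so (λ + 1) is a factor:
p(λ) = (λ + 1)(λ² - λ + 1)
λ² - λ + 1 = 0  ⇒  λ = (1 ± √((-1)² - 4·(1)))/2 = (1 ± √(-3))/2
  = (1 + i√3)/2,  (1 - i√3)/2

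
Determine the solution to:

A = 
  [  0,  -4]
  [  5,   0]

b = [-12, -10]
x = [-2, 3]

Row reduce the augmented matrix [A|b]:
Swap R1 ↔ R2
REF = 
  [  5,   0, -10]
  [  0,  -4, -12]

Back-substitution:
x₂ = (-12) / (-4) = 3
x₁ = (-10 - (0)(3)) / 5 = -2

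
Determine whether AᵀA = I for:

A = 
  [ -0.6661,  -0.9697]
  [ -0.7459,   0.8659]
No

AᵀA = 
  [  1.0001,   0]
  [  0,   1.6901]
≠ I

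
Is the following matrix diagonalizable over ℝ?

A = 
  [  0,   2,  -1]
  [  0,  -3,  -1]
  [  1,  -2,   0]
No

Characteristic polynomial: det(λI - A) = λ³ + 3λ² - λ + 5
By the rational root theorem any rational root is an integer dividing 5; none of those is a root, so p(λ) has no rational roots and hence (being an irreducible cubic) no repeated roots.
Discriminant of the cubic: Δ = -1472
Δ < 0 ⇒ one real eigenvalue and a complex-conjugate pair: λ ≈ -3.649, 0.3247 + 1.125i, 0.3247 - 1.125i
Has complex eigenvalues (not diagonalizable over ℝ).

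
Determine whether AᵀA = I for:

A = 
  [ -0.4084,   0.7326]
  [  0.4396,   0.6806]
No

AᵀA = 
  [  0.3600,   0]
  [  0,   0.9999]
≠ I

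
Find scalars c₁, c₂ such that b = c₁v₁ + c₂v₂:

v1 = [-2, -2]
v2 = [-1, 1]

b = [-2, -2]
c1 = 1, c2 = 0

b = 1·v1 + 0·v2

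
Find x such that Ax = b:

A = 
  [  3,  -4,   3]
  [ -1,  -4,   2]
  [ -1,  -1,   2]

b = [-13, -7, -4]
x = [-1, 1, -2]

Row reduce the augmented matrix [A|b]:
R2 → R2 + (1/3)·R1
R3 → R3 + (1/3)·R1
R3 → R3 - (7/16)·R2
REF = 
  [    3,    -4,     3,   -13]
  [    0, -16/3,     3, -34/3]
  [    0,     0, 27/16, -27/8]

Back-substitution:
x₃ = (-27/8) / (27/16) = -2
x₂ = (-34/3 - (3)(-2)) / (-16/3) = 1
x₁ = (-13 - (-4)(1) - (3)(-2)) / 3 = -1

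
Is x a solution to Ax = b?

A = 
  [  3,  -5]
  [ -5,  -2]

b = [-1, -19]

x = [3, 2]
Yes

Ax = [-1, -19] = b ✓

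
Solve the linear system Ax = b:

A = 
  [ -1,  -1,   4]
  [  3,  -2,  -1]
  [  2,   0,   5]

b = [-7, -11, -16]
Row reduce the augmented matrix [A|b]:
R2 → R2 + (3)·R1
R3 → R3 + (2)·R1
R3 → R3 - (2/5)·R2
REF = 
  [   -1,    -1,     4,    -7]
  [    0,    -5,    11,   -32]
  [    0,     0,  43/5, -86/5]

Back-substitution:
x₃ = (-86/5) / (43/5) = -2
x₂ = (-32 - (11)(-2)) / (-5) = 2
x₁ = (-7 - (-1)(2) - (4)(-2)) / (-1) = -3

x = [-3, 2, -2]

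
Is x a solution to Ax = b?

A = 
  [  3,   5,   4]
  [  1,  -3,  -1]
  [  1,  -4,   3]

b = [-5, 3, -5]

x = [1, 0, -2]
Yes

Ax = [-5, 3, -5] = b ✓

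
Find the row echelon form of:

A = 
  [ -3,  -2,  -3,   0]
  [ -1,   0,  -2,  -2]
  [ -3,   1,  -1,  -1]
Row operations:
R2 → R2 - (1/3)·R1
R3 → R3 - (1)·R1
R3 → R3 - (9/2)·R2

Resulting echelon form:
REF = 
  [  -3,   -2,   -3,    0]
  [   0,  2/3,   -1,   -2]
  [   0,    0, 13/2,    8]

Rank = 3 (number of non-zero pivot rows).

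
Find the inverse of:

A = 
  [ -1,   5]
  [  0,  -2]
det(A) = (-1)(-2) - (5)(0) = 2
For a 2×2 matrix, A⁻¹ = (1/det(A)) · [[d, -b], [-c, a]]
    = (1/2) · [[-2, -5], [0, -1]]

A⁻¹ = 
  [  -1, -5/2]
  [   0, -1/2]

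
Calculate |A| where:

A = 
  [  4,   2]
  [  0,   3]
For a 2×2 matrix, det = ad - bc = (4)(3) - (2)(0) = 12

det(A) = 12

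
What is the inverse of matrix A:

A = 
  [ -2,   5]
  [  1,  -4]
det(A) = (-2)(-4) - (5)(1) = 3
For a 2×2 matrix, A⁻¹ = (1/det(A)) · [[d, -b], [-c, a]]
    = (1/3) · [[-4, -5], [-1, -2]]

A⁻¹ = 
  [-4/3, -5/3]
  [-1/3, -2/3]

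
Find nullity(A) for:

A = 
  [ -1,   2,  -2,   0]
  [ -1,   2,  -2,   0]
nullity(A) = 3

Row reduce:
R2 → R2 - (1)·R1
REF = 
  [ -1,   2,  -2,   0]
  [  0,   0,   0,   0]
Pivot columns: 1 → 1 pivot.
rank(A) = 1, so nullity(A) = 4 - 1 = 3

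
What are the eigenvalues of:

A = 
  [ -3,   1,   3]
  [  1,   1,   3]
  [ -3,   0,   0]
Characteristic polynomial: det(λI - A) = λ³ + 2λ² + 5λ
The constant term is 0, so λ = 0 is a root: p(λ) = λ(λ² + 2λ + 5)
λ² + 2λ + 5 = 0  ⇒  λ = (-2 ± √((2)² - 4·(5)))/2 = (-2 ± √(-16))/2
  = -1 + 2i,  -1 - 2i

λ = 0, -1 + 2i, -1 - 2i  (≈ 0, -1 + 2i, -1 - 2i)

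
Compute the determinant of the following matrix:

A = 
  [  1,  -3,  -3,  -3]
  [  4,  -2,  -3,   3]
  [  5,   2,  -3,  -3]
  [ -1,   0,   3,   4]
Cofactor expansion along row 1: det(A) = a₁₁M₁₁ - a₁₂M₁₂ + a₁₃M₁₃ - a₁₄M₁₄

M₁₁ = det[[-2, -3, 3]; [2, -3, -3]; [0, 3, 4]]
  = (-2)·((-3)(4) - (-3)(3)) - (-3)·((2)(4) - (-3)(0)) + (3)·((2)(3) - (-3)(0))
  = (-2)(-3) - (-3)(8) + (3)(6)
  = 48
M₁₂ = det[[4, -3, 3]; [5, -3, -3]; [-1, 3, 4]]
  = (4)·((-3)(4) - (-3)(3)) - (-3)·((5)(4) - (-3)(-1)) + (3)·((5)(3) - (-3)(-1))
  = (4)(-3) - (-3)(17) + (3)(12)
  = 75
M₁₃ = det[[4, -2, 3]; [5, 2, -3]; [-1, 0, 4]]
  = (4)·((2)(4) - (-3)(0)) - (-2)·((5)(4) - (-3)(-1)) + (3)·((5)(0) - (2)(-1))
  = (4)(8) - (-2)(17) + (3)(2)
  = 72
M₁₄ = det[[4, -2, -3]; [5, 2, -3]; [-1, 0, 3]]
  = (4)·((2)(3) - (-3)(0)) - (-2)·((5)(3) - (-3)(-1)) + (-3)·((5)(0) - (2)(-1))
  = (4)(6) - (-2)(12) + (-3)(2)
  = 42

det(A) = (1)(48) - (-3)(75) + (-3)(72) - (-3)(42) = 183

det(A) = 183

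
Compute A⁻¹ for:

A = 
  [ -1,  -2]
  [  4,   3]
det(A) = (-1)(3) - (-2)(4) = 5
For a 2×2 matrix, A⁻¹ = (1/det(A)) · [[d, -b], [-c, a]]
    = (1/5) · [[3, 2], [-4, -1]]

A⁻¹ = 
  [ 3/5,  2/5]
  [-4/5, -1/5]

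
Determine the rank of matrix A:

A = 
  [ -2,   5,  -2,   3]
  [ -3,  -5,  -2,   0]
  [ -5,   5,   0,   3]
rank(A) = 3

Row reduce:
R2 → R2 - (3/2)·R1
R3 → R3 - (5/2)·R1
R3 → R3 - (3/5)·R2
REF = 
  [   -2,     5,    -2,     3]
  [    0, -25/2,     1,  -9/2]
  [    0,     0,  22/5,  -9/5]
Pivot columns: 1, 2, 3 → 3 pivots.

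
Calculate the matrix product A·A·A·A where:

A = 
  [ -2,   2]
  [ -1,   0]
A^4 = 
  [ -4,   0]
  [  0,  -4]

A² = A·A:
A²[1,1] = (-2)(-2) + (2)(-1) = 2
A²[1,2] = (-2)(2) + (2)(0) = -4
A²[2,1] = (-1)(-2) + (0)(-1) = 2
A²[2,2] = (-1)(2) + (0)(0) = -2
A² = 
  [  2,  -4]
  [  2,  -2]

A^3 = A^2·A:
A^3[1,1] = (2)(-2) + (-4)(-1) = 0
A^3[1,2] = (2)(2) + (-4)(0) = 4
A^3[2,1] = (2)(-2) + (-2)(-1) = -2
A^3[2,2] = (2)(2) + (-2)(0) = 4
A^3 = 
  [  0,   4]
  [ -2,   4]

A^4 = A^3·A:
A^4[1,1] = (0)(-2) + (4)(-1) = -4
A^4[1,2] = (0)(2) + (4)(0) = 0
A^4[2,1] = (-2)(-2) + (4)(-1) = 0
A^4[2,2] = (-2)(2) + (4)(0) = -4
A^4 = 
  [ -4,   0]
  [  0,  -4]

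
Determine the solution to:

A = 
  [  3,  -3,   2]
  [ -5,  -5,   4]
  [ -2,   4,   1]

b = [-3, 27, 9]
Row reduce the augmented matrix [A|b]:
R2 → R2 + (5/3)·R1
R3 → R3 + (2/3)·R1
R3 → R3 + (1/5)·R2
REF = 
  [   3,   -3,    2,   -3]
  [   0,  -10, 22/3,   22]
  [   0,    0, 19/5, 57/5]

Back-substitution:
x₃ = (57/5) / (19/5) = 3
x₂ = (22 - (22/3)(3)) / (-10) = 0
x₁ = (-3 - (-3)(0) - (2)(3)) / 3 = -3

x = [-3, 0, 3]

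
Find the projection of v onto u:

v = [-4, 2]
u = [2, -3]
proj_u(v) = [-28/13, 42/13]

v·u = (-4)(2) + (2)(-3) = -14
u·u = (2)² + (-3)² = 13
proj_u(v) = (v·u / u·u) × u = (-14/13) × u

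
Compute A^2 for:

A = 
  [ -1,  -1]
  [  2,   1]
A² = A·A:
A²[1,1] = (-1)(-1) + (-1)(2) = -1
A²[1,2] = (-1)(-1) + (-1)(1) = 0
A²[2,1] = (2)(-1) + (1)(2) = 0
A²[2,2] = (2)(-1) + (1)(1) = -1
A² = 
  [ -1,   0]
  [  0,  -1]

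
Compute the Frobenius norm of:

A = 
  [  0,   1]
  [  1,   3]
||A||_F = 3.317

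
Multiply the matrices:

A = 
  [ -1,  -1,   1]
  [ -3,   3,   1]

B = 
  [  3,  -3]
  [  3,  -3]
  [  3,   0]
AB = 
  [ -3,   6]
  [  3,   0]

A is 2×3 and B is 3×2, so AB is 2×2. Each entry is (row of A)·(column of B):
AB[1,1] = (-1)(3) + (-1)(3) + (1)(3) = -3
AB[1,2] = (-1)(-3) + (-1)(-3) + (1)(0) = 6
AB[2,1] = (-3)(3) + (3)(3) + (1)(3) = 3
AB[2,2] = (-3)(-3) + (3)(-3) + (1)(0) = 0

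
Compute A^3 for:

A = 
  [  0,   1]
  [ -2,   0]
A² = A·A:
A²[1,1] = (0)(0) + (1)(-2) = -2
A²[1,2] = (0)(1) + (1)(0) = 0
A²[2,1] = (-2)(0) + (0)(-2) = 0
A²[2,2] = (-2)(1) + (0)(0) = -2
A² = 
  [ -2,   0]
  [  0,  -2]

A^3 = A^2·A:
A^3[1,1] = (-2)(0) + (0)(-2) = 0
A^3[1,2] = (-2)(1) + (0)(0) = -2
A^3[2,1] = (0)(0) + (-2)(-2) = 4
A^3[2,2] = (0)(1) + (-2)(0) = 0
A^3 = 
  [  0,  -2]
  [  4,   0]

Therefore
A^3 = 
  [  0,  -2]
  [  4,   0]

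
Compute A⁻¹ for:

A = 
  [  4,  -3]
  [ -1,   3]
det(A) = (4)(3) - (-3)(-1) = 9
For a 2×2 matrix, A⁻¹ = (1/det(A)) · [[d, -b], [-c, a]]
    = (1/9) · [[3, 3], [1, 4]]

A⁻¹ = 
  [1/3, 1/3]
  [1/9, 4/9]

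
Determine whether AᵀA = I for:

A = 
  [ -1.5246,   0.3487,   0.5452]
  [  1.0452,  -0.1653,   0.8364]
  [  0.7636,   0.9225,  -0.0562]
No

AᵀA = 
  [  3.9999,   0,   0.0001]
  [  0,   0.9999,   0]
  [  0.0001,   0,   1]
≠ I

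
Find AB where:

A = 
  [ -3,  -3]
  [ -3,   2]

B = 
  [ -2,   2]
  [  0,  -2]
AB = 
  [  6,   0]
  [  6, -10]

A is 2×2 and B is 2×2, so AB is 2×2. Each entry is (row of A)·(column of B):
AB[1,1] = (-3)(-2) + (-3)(0) = 6
AB[1,2] = (-3)(2) + (-3)(-2) = 0
AB[2,1] = (-3)(-2) + (2)(0) = 6
AB[2,2] = (-3)(2) + (2)(-2) = -10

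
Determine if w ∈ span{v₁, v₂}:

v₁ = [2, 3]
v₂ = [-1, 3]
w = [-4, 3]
Yes

Form the augmented matrix and row-reduce:
[v₁|v₂|w] = 
  [  2,  -1,  -4]
  [  3,   3,   3]
R2 → R2 - (3/2)·R1
REF = 
  [  2,  -1,  -4]
  [  0, 9/2,   9]

No row of the form [0 0 | nonzero], so the system is consistent. Back-substitution gives c₁ = -1, c₂ = 2: w = (-1)·v₁ + (2)·v₂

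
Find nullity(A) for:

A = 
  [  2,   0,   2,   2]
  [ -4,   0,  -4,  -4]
nullity(A) = 3

Row reduce:
R2 → R2 + (2)·R1
REF = 
  [  2,   0,   2,   2]
  [  0,   0,   0,   0]
Pivot columns: 1 → 1 pivot.
rank(A) = 1, so nullity(A) = 4 - 1 = 3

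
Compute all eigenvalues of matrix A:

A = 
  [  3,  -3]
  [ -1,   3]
tr(A) = 6, det(A) = 6
Characteristic polynomial: λ² - tr(A)λ + det(A) = λ² - 6λ + 6
λ² - 6λ + 6 = 0  ⇒  λ = (6 ± √((-6)² - 4·(6)))/2 = (6 ± √(12))/2
  = 3 + √3,  3 - √3

λ = 3 + √3, 3 - √3  (≈ 4.732, 1.268)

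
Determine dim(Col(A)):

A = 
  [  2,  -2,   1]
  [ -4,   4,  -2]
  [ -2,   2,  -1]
Row reduce:
R2 → R2 + (2)·R1
R3 → R3 + (1)·R1
REF = 
  [  2,  -2,   1]
  [  0,   0,   0]
  [  0,   0,   0]
Pivot columns: 1 → 1 pivot.
dim(Col(A)) = number of pivot columns = 1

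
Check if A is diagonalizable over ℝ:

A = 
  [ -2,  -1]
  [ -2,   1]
Yes

tr(A) = -1, det(A) = -4
Characteristic polynomial: λ² - tr(A)λ + det(A) = λ² + λ - 4
λ² + λ - 4 = 0  ⇒  λ = (-1 ± √((1)² - 4·(-4)))/2 = (-1 ± √(17))/2
  = (-1 + √17)/2,  (-1 - √17)/2
Eigenvalues: (-1 + √17)/2, (-1 - √17)/2  (≈ 1.562, -2.562)
The two irrational eigenvalues are distinct (simple), so each has alg. mult. = geom. mult. = 1.
Sum of geometric multiplicities equals n, so A has n independent eigenvectors.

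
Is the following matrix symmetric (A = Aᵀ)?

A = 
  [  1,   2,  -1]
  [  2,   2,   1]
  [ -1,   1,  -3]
Yes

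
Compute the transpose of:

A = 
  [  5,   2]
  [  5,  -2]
Aᵀ = 
  [  5,   5]
  [  2,  -2]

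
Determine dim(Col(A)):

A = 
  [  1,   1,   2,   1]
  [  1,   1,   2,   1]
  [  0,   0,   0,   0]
Row reduce:
R2 → R2 - (1)·R1
REF = 
  [  1,   1,   2,   1]
  [  0,   0,   0,   0]
  [  0,   0,   0,   0]
Pivot columns: 1 → 1 pivot.
dim(Col(A)) = number of pivot columns = 1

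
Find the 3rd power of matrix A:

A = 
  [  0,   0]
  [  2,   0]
A^3 = 
  [  0,   0]
  [  0,   0]

A² = A·A:
A²[1,1] = (0)(0) + (0)(2) = 0
A²[1,2] = (0)(0) + (0)(0) = 0
A²[2,1] = (2)(0) + (0)(2) = 0
A²[2,2] = (2)(0) + (0)(0) = 0
A² = 
  [  0,   0]
  [  0,   0]

A^3 = A^2·A:
A^3[1,1] = (0)(0) + (0)(2) = 0
A^3[1,2] = (0)(0) + (0)(0) = 0
A^3[2,1] = (0)(0) + (0)(2) = 0
A^3[2,2] = (0)(0) + (0)(0) = 0
A^3 = 
  [  0,   0]
  [  0,   0]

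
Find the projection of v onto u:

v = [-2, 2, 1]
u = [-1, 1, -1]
proj_u(v) = [-1, 1, -1]

v·u = (-2)(-1) + (2)(1) + (1)(-1) = 3
u·u = (-1)² + (1)² + (-1)² = 3
proj_u(v) = (v·u / u·u) × u = (3/3) × u = (1) × u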